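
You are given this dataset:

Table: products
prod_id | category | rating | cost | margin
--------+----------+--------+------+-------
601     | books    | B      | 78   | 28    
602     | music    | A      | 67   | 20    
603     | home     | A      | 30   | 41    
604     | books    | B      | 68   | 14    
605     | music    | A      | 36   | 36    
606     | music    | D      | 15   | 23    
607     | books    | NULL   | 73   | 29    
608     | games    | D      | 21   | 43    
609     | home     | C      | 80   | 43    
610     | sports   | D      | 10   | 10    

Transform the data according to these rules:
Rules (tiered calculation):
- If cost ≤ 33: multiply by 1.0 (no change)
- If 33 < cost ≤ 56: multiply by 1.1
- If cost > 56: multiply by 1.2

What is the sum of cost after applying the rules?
554.8

Step 1: Tier 1 (cost ≤ 33): 4 records, sum = 76 × 1.0 = 76.0
Step 2: Tier 2 (33 < cost ≤ 56): 1 records, sum = 36 × 1.1 = 39.6
Step 3: Tier 3 (cost > 56): 5 records, sum = 366 × 1.2 = 439.2
Step 4: Final sum = 76.0 + 39.6 + 439.2 = 554.8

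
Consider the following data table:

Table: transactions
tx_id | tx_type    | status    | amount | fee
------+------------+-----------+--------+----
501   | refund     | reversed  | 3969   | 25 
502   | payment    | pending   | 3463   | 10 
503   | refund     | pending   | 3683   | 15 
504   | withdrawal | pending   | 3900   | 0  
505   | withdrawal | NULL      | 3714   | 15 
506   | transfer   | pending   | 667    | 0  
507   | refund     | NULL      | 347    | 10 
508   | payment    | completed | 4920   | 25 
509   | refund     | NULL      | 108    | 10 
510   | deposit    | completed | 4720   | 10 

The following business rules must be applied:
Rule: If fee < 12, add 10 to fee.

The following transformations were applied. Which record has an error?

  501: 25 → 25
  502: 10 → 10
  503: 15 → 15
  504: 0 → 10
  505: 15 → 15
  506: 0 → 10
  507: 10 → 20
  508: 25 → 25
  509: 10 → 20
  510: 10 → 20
Record 502 has an error. The correct transformed value should be 20, not 10.

Step 1: Check each record against the rule
Step 2: Record 502 has fee = 10
Step 3: Since 10 < 12, the bonus should have been applied
Step 4: Correct value = 20, but claimed value = 10
Conclusion: Record 502 has the error.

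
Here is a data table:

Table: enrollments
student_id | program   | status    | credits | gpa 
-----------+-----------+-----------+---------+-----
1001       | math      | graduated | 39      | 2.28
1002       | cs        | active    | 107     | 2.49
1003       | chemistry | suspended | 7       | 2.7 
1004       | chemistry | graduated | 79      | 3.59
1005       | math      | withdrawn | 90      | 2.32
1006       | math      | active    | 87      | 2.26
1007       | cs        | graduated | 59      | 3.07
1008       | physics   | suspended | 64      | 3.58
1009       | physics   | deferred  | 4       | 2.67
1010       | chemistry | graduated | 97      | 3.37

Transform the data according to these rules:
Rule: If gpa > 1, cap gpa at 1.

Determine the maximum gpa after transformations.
1

Step 1: Original maximum gpa = 3.59
Step 2: Apply cap at 1
Step 3: 10 records had gpa > 1 and were capped
Step 4: Maximum after transformation = 1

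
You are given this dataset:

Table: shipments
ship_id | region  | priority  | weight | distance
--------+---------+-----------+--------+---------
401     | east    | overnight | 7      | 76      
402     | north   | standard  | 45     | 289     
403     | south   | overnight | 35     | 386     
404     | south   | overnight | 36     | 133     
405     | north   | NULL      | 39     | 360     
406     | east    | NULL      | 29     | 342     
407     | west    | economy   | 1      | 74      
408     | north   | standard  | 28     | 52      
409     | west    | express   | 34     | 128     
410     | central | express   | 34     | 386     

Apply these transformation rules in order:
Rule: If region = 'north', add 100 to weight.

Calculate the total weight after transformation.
588

Step 1: Count records where region = 'north': 3
Step 2: Total bonus added: 3 × 100 = 300
Step 3: Original sum of weight: 288
Step 4: Final sum = 288 + 300 = 588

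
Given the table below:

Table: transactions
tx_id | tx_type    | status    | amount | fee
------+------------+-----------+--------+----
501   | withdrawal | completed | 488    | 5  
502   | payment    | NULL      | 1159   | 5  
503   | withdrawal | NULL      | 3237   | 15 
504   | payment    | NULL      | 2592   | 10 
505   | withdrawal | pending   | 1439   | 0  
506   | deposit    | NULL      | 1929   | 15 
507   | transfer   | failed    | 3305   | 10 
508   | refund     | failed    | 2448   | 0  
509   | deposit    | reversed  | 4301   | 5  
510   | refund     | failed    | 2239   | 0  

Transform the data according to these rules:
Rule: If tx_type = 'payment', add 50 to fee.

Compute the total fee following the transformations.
165

Step 1: Count records where tx_type = 'payment': 2
Step 2: Total bonus added: 2 × 50 = 100
Step 3: Original sum of fee: 65
Step 4: Final sum = 65 + 100 = 165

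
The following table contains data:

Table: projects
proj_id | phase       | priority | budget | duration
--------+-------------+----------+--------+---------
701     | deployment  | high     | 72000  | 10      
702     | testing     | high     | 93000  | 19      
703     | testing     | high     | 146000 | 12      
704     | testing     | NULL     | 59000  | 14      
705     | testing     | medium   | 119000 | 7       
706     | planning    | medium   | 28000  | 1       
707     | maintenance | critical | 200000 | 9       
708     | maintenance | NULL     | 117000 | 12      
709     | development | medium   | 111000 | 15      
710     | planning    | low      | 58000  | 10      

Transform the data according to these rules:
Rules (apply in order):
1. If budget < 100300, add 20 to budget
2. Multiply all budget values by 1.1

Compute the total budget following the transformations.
1103410.0

Step 1: Apply Rule 1 - Add 20 to records with budget < 100300
  - 5 records affected: 310000 + (5 × 20) = 310100
  - Unaffected records: 693000
  - Sum after Rule 1: 1003100
Step 2: Apply Rule 2 - Multiply all by 1.1
  - 1003100 × 1.1 = 1103410.0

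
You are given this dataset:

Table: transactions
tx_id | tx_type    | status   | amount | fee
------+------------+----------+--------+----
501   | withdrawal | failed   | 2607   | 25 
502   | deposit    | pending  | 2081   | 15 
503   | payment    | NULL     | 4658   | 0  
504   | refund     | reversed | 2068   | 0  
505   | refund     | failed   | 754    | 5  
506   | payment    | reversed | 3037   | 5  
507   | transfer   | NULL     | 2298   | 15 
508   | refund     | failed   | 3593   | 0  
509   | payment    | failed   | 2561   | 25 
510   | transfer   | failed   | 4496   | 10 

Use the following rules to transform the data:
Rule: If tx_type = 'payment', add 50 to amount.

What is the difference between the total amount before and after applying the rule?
150

Step 1: Original sum of amount = 28153
Step 2: 3 records have tx_type = 'payment'
Step 3: Each affected record changes by 50
Step 4: Total change = 3 × 50 = 150
Step 5: New sum = 28153 + 150 = 28303
Step 6: Difference = |28303 - 28153| = 150
        (Sum increased by 150)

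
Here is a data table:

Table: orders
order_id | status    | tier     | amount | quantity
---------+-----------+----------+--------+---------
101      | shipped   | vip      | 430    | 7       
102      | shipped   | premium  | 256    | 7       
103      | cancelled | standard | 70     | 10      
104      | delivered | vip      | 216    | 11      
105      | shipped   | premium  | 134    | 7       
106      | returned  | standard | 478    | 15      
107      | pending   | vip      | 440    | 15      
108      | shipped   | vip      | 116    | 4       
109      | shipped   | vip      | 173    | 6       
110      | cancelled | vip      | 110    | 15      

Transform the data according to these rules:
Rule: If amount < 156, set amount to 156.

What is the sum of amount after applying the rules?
2617

Step 1: 4 records have amount < 156
Step 2: These records originally summed to 430
Step 3: After setting to minimum: 4 × 156 = 624
Step 4: Unaffected records sum: 1993
Step 5: Final sum = 624 + 1993 = 2617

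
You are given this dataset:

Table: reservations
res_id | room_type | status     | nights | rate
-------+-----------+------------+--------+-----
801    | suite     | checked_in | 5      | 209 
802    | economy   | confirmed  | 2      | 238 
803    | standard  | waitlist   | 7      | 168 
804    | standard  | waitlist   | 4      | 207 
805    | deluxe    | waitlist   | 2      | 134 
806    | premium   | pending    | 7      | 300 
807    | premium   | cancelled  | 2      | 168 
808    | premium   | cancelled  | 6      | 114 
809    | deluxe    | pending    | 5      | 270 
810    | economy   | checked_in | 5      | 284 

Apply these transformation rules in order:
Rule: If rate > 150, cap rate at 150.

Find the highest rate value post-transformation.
150

Step 1: Original maximum rate = 300
Step 2: Apply cap at 150
Step 3: 8 records had rate > 150 and were capped
Step 4: Maximum after transformation = 150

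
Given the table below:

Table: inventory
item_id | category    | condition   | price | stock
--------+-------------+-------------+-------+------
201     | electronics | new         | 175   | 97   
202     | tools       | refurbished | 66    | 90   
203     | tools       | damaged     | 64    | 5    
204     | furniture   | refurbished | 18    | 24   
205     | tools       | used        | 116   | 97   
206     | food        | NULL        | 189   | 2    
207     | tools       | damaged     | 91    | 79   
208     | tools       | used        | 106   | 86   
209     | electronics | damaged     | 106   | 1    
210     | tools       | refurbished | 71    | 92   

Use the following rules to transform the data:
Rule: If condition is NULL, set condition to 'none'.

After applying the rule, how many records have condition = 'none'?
1

Step 1: Count records where condition IS NULL
Step 2: Found 1 records with NULL condition
Step 3: These records will have condition set to 'none'
Step 4: Records already having condition = 'none': 0
Step 5: Answer: 1 + 0 = 1 records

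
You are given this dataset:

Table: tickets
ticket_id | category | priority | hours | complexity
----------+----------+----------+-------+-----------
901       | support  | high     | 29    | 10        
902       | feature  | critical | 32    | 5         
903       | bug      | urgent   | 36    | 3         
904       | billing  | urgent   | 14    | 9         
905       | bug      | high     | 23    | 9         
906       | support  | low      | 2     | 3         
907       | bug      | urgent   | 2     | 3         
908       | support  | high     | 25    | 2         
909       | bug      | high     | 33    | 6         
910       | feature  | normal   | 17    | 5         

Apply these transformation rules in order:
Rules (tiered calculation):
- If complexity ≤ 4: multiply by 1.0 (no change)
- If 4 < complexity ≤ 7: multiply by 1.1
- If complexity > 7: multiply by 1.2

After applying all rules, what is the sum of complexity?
62.2

Step 1: Tier 1 (complexity ≤ 4): 4 records, sum = 11 × 1.0 = 11.0
Step 2: Tier 2 (4 < complexity ≤ 7): 3 records, sum = 16 × 1.1 = 17.6
Step 3: Tier 3 (complexity > 7): 3 records, sum = 28 × 1.2 = 33.6
Step 4: Final sum = 11.0 + 17.6 + 33.6 = 62.2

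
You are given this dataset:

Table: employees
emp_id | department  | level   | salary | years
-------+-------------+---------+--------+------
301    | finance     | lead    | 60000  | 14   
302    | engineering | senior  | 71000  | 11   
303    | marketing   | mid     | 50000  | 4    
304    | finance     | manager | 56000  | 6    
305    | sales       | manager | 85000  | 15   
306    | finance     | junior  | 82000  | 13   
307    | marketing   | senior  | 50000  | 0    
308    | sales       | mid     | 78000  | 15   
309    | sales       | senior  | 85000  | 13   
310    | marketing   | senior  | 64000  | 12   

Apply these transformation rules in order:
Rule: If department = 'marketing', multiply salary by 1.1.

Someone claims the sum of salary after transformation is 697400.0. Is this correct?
Yes, the result is correct.

Step 1: Calculate the correct sum after transformation
Step 2: Apply multiplier 1.1 to records where department = 'marketing'
Step 3: Correct result = 697400.0
Step 4: Claimed result = 697400.0
Step 5: 697400.0 = 697400.0 ✓
Conclusion: The claimed result is correct.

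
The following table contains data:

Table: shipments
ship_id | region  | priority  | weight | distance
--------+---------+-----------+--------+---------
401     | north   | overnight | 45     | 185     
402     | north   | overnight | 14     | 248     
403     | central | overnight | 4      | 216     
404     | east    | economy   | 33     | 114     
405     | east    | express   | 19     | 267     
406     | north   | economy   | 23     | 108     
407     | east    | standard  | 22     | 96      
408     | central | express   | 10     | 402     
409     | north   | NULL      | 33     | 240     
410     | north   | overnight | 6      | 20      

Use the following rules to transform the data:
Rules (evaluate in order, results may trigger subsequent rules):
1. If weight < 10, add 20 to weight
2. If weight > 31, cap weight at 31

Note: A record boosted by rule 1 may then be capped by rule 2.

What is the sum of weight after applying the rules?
231

Step 1: Apply rule 1 to records with weight < 10
  - 2 records get bonus of 20
  - Of these, 0 records then exceed 31 and get capped
Step 2: Apply rule 2 to records with weight > 31
  - 3 records (original) are capped
Step 3: Calculate final sum = 231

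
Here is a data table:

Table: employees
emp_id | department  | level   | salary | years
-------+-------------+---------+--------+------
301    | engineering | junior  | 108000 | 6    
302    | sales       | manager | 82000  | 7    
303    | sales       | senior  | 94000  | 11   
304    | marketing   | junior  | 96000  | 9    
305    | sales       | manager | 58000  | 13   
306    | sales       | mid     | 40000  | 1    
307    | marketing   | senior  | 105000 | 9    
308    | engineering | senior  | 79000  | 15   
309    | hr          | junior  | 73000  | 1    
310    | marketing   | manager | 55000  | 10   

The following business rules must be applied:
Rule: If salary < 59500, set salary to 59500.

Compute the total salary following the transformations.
815500

Step 1: 3 records have salary < 59500
Step 2: These records originally summed to 153000
Step 3: After setting to minimum: 3 × 59500 = 178500
Step 4: Unaffected records sum: 637000
Step 5: Final sum = 178500 + 637000 = 815500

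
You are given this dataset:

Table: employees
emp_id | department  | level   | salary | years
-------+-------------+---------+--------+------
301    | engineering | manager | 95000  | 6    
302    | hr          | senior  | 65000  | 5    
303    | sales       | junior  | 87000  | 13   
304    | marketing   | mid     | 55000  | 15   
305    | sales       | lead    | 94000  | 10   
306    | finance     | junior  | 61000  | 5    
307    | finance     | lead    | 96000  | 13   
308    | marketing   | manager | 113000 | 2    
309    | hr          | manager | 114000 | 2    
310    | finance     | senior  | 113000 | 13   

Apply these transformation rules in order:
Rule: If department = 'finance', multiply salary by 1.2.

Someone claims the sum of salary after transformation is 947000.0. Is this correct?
Yes, the result is correct.

Step 1: Calculate the correct sum after transformation
Step 2: Apply multiplier 1.2 to records where department = 'finance'
Step 3: Correct result = 947000.0
Step 4: Claimed result = 947000.0
Step 5: 947000.0 = 947000.0 ✓
Conclusion: The claimed result is correct.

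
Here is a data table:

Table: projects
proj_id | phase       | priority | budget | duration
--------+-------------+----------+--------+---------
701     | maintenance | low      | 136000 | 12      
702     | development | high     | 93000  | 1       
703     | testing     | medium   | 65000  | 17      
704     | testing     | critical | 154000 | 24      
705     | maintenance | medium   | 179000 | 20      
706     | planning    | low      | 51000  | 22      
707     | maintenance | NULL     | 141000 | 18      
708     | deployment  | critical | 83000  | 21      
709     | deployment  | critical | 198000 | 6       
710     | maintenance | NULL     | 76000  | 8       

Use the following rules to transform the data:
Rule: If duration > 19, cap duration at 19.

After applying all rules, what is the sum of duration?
138

Step 1: 4 records have duration > 19
Step 2: These records originally summed to 87
Step 3: After capping: 4 × 19 = 76
Step 4: Unaffected records sum: 62
Step 5: Final sum = 76 + 62 = 138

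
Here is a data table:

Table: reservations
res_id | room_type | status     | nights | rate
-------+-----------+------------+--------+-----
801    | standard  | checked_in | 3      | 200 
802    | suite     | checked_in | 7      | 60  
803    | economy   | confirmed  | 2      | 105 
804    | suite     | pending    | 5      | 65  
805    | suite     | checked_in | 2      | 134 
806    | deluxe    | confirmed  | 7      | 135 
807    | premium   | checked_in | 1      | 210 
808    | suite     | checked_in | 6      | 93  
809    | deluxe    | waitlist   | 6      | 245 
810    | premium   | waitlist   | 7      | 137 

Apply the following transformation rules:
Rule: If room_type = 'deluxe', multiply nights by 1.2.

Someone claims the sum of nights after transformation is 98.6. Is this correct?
No, the correct result is 48.6.

Step 1: Calculate the correct sum after transformation
Step 2: Apply multiplier 1.2 to records where room_type = 'deluxe'
Step 3: Correct result = 48.6
Step 4: Claimed result = 98.6
Step 5: 48.6 ≠ 98.6
Conclusion: The claimed result is incorrect. The correct answer is 48.6.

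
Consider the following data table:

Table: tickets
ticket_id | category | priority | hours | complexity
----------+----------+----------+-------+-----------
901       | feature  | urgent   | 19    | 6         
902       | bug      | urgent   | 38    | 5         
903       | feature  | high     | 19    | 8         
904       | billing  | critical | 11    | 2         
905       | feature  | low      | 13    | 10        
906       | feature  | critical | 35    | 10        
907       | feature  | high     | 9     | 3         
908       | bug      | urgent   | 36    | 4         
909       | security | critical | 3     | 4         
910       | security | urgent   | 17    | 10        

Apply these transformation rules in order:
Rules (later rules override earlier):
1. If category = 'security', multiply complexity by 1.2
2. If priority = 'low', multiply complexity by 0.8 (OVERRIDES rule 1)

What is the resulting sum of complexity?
62.8

Step 1: Rule 2 takes priority for records with priority = 'low'
  - 1 records: 10 × 0.8 = 8.0
Step 2: Rule 1 applies to remaining records with category = 'security'
  - 2 records: 14 × 1.2 = 16.8
Step 3: Other records unchanged: 38
Step 4: Final sum = 8.0 + 16.8 + 38 = 62.8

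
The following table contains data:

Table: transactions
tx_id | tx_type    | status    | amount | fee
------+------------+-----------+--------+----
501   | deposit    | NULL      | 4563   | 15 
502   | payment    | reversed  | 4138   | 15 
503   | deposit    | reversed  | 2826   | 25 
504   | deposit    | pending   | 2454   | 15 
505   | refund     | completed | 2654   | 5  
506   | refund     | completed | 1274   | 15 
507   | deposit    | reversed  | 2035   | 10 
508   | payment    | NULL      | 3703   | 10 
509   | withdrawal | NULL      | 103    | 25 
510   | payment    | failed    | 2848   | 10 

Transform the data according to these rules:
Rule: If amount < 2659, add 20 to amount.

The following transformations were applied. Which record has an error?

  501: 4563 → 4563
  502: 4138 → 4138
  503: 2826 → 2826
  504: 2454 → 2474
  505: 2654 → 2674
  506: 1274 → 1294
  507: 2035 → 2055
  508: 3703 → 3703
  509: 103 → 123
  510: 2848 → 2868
Record 510 has an error. The correct transformed value should be 2848, not 2868.

Step 1: Check each record against the rule
Step 2: Record 510 has amount = 2848
Step 3: Since 2848 >= 2659, the bonus should not have been applied
Step 4: Correct value = 2848, but claimed value = 2868
Conclusion: Record 510 has the error.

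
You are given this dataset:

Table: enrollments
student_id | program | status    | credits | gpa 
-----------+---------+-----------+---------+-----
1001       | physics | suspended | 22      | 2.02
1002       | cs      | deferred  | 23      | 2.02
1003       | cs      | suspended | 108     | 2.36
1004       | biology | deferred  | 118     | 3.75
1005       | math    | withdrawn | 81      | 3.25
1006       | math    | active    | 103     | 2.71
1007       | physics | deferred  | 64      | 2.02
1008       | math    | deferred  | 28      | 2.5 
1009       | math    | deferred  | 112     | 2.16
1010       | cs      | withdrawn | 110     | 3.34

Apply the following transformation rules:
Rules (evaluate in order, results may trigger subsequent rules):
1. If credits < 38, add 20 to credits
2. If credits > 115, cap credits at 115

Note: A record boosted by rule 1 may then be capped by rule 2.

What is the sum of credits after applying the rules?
826

Step 1: Apply rule 1 to records with credits < 38
  - 3 records get bonus of 20
  - Of these, 0 records then exceed 115 and get capped
Step 2: Apply rule 2 to records with credits > 115
  - 1 records (original) are capped
Step 3: Calculate final sum = 826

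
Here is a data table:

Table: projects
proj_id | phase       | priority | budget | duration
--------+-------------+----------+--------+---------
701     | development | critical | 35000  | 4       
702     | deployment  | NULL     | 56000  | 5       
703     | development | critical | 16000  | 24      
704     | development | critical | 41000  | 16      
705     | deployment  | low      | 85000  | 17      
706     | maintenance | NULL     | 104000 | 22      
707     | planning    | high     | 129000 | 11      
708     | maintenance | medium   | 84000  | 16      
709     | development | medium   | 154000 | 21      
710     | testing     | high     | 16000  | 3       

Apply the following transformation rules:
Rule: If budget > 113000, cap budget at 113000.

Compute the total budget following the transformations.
663000

Step 1: 2 records have budget > 113000
Step 2: These records originally summed to 283000
Step 3: After capping: 2 × 113000 = 226000
Step 4: Unaffected records sum: 437000
Step 5: Final sum = 226000 + 437000 = 663000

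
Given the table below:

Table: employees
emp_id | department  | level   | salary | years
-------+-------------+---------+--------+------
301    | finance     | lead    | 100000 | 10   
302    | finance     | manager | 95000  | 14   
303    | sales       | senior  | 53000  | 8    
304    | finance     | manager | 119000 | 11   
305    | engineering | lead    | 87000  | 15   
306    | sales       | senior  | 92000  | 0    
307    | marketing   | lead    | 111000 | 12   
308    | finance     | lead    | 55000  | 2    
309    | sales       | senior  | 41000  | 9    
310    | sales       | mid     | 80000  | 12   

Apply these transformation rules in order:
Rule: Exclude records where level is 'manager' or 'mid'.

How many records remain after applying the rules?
7

Step 1: Count records to exclude
  - 2 (manager) + 1 (mid) = 3 records
Step 2: Total records: 10
Step 3: Remaining = 10 - 3 = 7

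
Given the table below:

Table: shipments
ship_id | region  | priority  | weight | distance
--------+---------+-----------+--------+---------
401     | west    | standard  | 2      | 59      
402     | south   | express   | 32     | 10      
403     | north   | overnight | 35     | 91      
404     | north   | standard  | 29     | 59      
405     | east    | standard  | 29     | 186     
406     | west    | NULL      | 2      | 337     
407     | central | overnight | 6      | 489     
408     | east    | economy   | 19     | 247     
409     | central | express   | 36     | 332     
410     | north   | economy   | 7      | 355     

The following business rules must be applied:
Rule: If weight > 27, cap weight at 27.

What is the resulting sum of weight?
171

Step 1: 5 records have weight > 27
Step 2: These records originally summed to 161
Step 3: After capping: 5 × 27 = 135
Step 4: Unaffected records sum: 36
Step 5: Final sum = 135 + 36 = 171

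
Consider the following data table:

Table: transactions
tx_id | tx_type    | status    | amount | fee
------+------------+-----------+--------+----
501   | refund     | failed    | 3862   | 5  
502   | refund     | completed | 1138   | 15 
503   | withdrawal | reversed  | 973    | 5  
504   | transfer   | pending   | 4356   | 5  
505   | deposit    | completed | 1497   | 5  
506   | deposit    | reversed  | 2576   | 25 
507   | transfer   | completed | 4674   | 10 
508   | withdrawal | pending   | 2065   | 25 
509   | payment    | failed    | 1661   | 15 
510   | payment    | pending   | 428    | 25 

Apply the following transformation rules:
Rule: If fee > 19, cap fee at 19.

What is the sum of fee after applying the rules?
117

Step 1: 3 records have fee > 19
Step 2: These records originally summed to 75
Step 3: After capping: 3 × 19 = 57
Step 4: Unaffected records sum: 60
Step 5: Final sum = 57 + 60 = 117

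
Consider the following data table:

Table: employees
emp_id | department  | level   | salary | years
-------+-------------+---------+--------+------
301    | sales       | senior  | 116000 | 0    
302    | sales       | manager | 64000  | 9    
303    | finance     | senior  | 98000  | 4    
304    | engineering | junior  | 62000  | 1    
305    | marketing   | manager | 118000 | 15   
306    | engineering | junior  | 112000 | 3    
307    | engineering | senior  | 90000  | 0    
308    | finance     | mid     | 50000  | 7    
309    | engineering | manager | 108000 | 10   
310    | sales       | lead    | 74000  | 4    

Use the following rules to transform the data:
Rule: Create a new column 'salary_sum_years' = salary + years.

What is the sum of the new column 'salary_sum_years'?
892053

Step 1: For each record, compute salary + years
Example calculations:
  116000 + 0 = 116000
  64000 + 9 = 64009
  98000 + 4 = 98004
  ...
Step 2: Sum all derived values
Step 3: Total = 892053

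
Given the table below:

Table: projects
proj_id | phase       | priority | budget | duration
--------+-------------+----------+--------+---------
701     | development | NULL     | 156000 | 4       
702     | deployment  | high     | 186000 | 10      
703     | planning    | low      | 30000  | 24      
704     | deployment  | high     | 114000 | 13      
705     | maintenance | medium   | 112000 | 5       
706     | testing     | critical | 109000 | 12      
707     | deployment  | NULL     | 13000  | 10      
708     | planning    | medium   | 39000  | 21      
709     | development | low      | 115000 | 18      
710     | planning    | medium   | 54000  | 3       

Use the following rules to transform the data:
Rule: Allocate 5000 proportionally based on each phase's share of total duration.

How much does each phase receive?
deployment: 1375.0, development: 916.67, maintenance: 208.33, planning: 2000.0, testing: 500.0

Step 1: Calculate total duration = 120
Step 2: Calculate each phase's proportion:
  deployment: 33/120 = 27.50% → 1375.0
  development: 22/120 = 18.33% → 916.67
  maintenance: 5/120 = 4.17% → 208.33
  planning: 48/120 = 40.00% → 2000.0
  testing: 12/120 = 10.00% → 500.0
Step 3: Verify: sum of allocations ≈ 5000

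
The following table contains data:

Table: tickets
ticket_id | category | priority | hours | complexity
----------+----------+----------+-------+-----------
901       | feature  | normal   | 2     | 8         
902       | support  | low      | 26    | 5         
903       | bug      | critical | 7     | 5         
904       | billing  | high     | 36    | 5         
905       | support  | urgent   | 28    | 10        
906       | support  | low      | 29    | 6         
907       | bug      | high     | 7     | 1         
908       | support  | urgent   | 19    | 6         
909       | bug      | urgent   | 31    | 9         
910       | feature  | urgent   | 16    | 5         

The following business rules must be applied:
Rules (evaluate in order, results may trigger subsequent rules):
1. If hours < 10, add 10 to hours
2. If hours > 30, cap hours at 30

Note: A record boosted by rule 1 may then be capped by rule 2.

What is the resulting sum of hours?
224

Step 1: Apply rule 1 to records with hours < 10
  - 3 records get bonus of 10
  - Of these, 0 records then exceed 30 and get capped
Step 2: Apply rule 2 to records with hours > 30
  - 2 records (original) are capped
Step 3: Calculate final sum = 224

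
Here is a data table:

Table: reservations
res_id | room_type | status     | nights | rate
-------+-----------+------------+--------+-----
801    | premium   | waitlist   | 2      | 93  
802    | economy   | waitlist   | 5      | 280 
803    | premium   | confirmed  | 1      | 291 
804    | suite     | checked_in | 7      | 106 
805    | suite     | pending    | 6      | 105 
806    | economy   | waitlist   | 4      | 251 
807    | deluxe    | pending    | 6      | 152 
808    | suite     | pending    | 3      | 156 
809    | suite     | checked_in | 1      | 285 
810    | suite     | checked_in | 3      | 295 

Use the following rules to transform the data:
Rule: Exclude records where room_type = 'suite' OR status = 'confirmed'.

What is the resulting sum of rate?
776

Step 1: Find records where room_type = 'suite' OR status = 'confirmed'
Step 2: 6 records match, summing to 1238
Step 3: Original sum: 2014
Step 4: Remaining sum = 2014 - 1238 = 776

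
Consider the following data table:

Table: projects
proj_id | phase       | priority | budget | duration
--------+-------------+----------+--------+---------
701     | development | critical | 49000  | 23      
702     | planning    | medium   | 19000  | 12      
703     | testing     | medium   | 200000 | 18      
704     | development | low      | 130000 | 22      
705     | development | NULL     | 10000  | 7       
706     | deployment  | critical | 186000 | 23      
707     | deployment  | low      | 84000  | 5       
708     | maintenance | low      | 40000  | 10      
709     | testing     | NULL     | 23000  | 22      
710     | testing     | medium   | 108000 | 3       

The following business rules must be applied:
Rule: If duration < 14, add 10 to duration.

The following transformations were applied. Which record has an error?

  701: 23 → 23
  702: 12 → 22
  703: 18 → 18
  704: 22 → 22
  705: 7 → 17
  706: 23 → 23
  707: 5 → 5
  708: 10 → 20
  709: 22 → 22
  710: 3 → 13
Record 707 has an error. The correct transformed value should be 15, not 5.

Step 1: Check each record against the rule
Step 2: Record 707 has duration = 5
Step 3: Since 5 < 14, the bonus should have been applied
Step 4: Correct value = 15, but claimed value = 5
Conclusion: Record 707 has the error.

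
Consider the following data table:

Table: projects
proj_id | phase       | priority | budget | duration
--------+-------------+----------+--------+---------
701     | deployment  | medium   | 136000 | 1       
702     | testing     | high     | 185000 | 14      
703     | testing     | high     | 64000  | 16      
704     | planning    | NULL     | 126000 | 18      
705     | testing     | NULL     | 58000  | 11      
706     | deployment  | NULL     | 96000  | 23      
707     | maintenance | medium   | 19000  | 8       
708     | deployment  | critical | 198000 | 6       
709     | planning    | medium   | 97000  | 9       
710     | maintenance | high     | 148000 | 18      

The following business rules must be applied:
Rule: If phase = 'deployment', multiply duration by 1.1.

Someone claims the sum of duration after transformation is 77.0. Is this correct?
No, the correct result is 127.0.

Step 1: Calculate the correct sum after transformation
Step 2: Apply multiplier 1.1 to records where phase = 'deployment'
Step 3: Correct result = 127.0
Step 4: Claimed result = 77.0
Step 5: 127.0 ≠ 77.0
Conclusion: The claimed result is incorrect. The correct answer is 127.0.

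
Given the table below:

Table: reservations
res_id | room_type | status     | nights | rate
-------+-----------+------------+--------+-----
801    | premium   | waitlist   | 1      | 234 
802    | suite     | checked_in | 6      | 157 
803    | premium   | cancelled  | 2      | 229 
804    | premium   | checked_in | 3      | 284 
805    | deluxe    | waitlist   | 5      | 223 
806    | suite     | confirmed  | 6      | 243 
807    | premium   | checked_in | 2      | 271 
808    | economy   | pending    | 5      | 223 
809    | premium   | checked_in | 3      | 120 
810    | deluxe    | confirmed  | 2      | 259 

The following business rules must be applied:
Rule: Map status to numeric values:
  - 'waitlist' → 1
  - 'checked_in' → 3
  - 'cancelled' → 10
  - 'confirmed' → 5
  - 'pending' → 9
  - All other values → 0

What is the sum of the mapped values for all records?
43

Step 1: Apply mapping to each record
Step 2: Count by status:
  'waitlist': 2 records × 1 = 2
  'checked_in': 4 records × 3 = 12
  'cancelled': 1 records × 10 = 10
  'confirmed': 2 records × 5 = 10
  'pending': 1 records × 9 = 9
Step 3: Sum all mapped values = 43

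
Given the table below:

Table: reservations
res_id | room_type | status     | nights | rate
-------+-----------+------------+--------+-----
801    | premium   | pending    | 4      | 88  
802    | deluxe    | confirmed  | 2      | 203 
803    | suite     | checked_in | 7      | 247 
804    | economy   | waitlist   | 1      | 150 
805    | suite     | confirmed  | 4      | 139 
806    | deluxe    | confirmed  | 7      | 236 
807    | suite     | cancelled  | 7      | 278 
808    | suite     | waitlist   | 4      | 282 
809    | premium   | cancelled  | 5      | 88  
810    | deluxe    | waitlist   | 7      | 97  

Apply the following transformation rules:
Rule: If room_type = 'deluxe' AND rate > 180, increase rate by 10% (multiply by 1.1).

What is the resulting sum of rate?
1851.9

Step 1: Find records where room_type = 'deluxe' AND rate > 180
Step 2: 2 records match, summing to 439
Step 3: After multiplier: 439 × 1.1 = 482.9
Step 4: Unaffected records sum: 1369
Step 5: Final sum = 482.9 + 1369 = 1851.9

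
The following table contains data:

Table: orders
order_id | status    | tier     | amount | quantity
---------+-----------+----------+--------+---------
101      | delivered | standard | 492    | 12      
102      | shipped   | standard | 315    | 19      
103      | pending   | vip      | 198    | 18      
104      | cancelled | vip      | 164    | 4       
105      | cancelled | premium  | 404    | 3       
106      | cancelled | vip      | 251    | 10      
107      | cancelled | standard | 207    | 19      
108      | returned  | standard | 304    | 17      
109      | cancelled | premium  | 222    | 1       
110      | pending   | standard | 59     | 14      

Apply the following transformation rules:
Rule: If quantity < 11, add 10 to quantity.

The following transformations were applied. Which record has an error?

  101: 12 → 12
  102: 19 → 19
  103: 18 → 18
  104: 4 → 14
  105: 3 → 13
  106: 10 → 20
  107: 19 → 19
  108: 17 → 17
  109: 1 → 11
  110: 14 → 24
Record 110 has an error. The correct transformed value should be 14, not 24.

Step 1: Check each record against the rule
Step 2: Record 110 has quantity = 14
Step 3: Since 14 >= 11, the bonus should not have been applied
Step 4: Correct value = 14, but claimed value = 24
Conclusion: Record 110 has the error.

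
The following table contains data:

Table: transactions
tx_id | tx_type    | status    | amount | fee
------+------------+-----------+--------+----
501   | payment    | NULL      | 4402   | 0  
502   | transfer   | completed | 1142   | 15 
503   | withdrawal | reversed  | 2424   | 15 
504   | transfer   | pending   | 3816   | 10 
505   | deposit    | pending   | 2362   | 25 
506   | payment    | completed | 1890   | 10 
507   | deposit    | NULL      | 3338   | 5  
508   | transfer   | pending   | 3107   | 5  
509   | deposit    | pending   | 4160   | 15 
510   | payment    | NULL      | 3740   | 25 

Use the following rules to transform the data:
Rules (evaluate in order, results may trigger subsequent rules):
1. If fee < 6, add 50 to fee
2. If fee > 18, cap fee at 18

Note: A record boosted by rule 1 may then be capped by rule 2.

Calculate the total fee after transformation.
155

Step 1: Apply rule 1 to records with fee < 6
  - 3 records get bonus of 50
  - Of these, 3 records then exceed 18 and get capped
Step 2: Apply rule 2 to records with fee > 18
  - 2 records (original) are capped
Step 3: Calculate final sum = 155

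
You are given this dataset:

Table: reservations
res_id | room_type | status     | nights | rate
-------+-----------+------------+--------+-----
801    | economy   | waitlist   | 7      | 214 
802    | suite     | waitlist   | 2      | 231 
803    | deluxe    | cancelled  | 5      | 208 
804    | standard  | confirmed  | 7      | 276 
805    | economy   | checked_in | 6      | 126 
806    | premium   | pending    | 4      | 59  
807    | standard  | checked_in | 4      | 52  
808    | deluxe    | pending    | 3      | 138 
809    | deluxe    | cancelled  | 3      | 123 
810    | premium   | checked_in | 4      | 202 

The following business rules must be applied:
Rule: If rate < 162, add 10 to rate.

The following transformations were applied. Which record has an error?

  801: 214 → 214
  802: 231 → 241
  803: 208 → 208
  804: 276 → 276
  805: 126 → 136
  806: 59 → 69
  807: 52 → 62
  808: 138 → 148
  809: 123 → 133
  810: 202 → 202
Record 802 has an error. The correct transformed value should be 231, not 241.

Step 1: Check each record against the rule
Step 2: Record 802 has rate = 231
Step 3: Since 231 >= 162, the bonus should not have been applied
Step 4: Correct value = 231, but claimed value = 241
Conclusion: Record 802 has the error.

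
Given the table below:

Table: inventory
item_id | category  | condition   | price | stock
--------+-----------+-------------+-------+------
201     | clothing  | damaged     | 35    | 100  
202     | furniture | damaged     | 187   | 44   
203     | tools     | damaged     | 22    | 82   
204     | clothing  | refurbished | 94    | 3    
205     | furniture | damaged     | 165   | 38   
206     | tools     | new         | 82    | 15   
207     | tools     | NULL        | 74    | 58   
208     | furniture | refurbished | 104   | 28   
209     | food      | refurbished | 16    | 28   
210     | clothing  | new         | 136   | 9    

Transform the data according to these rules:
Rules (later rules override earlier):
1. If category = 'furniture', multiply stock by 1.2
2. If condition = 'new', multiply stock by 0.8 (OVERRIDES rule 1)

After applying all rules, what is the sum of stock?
422.2

Step 1: Rule 2 takes priority for records with condition = 'new'
  - 2 records: 24 × 0.8 = 19.2
Step 2: Rule 1 applies to remaining records with category = 'furniture'
  - 3 records: 110 × 1.2 = 132.0
Step 3: Other records unchanged: 271
Step 4: Final sum = 19.2 + 132.0 + 271 = 422.2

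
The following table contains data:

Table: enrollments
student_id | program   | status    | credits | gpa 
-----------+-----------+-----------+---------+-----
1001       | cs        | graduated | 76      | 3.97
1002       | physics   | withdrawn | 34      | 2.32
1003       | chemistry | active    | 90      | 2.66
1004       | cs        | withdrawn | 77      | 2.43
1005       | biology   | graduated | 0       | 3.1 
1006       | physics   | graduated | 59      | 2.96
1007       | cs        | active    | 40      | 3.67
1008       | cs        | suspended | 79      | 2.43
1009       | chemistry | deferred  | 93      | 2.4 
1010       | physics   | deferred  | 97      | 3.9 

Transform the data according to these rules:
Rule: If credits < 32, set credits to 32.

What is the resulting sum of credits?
677

Step 1: 1 records have credits < 32
Step 2: These records originally summed to 0
Step 3: After setting to minimum: 1 × 32 = 32
Step 4: Unaffected records sum: 645
Step 5: Final sum = 32 + 645 = 677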